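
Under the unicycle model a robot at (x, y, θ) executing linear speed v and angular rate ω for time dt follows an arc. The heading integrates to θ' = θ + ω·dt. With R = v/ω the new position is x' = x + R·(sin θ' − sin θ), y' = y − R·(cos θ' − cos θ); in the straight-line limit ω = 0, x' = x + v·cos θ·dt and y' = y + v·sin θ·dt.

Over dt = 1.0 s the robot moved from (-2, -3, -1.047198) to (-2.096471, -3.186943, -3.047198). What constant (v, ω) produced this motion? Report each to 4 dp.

v = 0.2500, ω = -2.0000

Δθ = -3.047198 − -1.047198 = -2.000000
ω = Δθ/dt = -2.000000/1.0 = -2.0000
R = −Δy/(cos θ' − cos θ) = -0.1250
v = R·ω = -0.1250·-2.0000 = 0.2500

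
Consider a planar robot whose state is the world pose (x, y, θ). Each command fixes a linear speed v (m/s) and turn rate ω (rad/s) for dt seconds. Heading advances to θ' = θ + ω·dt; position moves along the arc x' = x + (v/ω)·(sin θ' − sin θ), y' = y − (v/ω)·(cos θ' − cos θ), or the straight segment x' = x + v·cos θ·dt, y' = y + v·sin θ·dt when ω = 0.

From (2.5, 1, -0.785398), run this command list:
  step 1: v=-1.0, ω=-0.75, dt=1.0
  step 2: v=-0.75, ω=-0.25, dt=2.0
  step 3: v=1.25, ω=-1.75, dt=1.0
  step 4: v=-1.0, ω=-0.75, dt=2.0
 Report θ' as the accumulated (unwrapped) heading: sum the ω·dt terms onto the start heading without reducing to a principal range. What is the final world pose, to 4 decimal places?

(1.6792, 1.3054, -5.2854)

step 1: θ'=-1.5354 (R=1.3333) → pose (2.1103, 1.8956, -1.5354)
step 2: θ'=-2.0354 (R=3.0000) → pose (2.4264, 3.3460, -2.0354)
step 3: θ'=-3.7854 (R=-0.7143) → pose (1.3591, 3.0947, -3.7854)
step 4: θ'=-5.2854 (R=1.3333) → pose (1.6792, 1.3054, -5.2854)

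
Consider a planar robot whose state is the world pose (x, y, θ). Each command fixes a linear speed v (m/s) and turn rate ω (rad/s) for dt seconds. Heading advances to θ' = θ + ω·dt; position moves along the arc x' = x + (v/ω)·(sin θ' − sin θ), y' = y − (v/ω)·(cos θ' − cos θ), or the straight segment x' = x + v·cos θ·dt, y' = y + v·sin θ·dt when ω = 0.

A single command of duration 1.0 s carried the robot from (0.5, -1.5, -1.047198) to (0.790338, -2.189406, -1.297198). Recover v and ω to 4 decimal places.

Δθ = -1.297198 − -1.047198 = -0.250000
ω = Δθ/dt = -0.250000/1.0 = -0.2500
R = −Δy/(cos θ' − cos θ) = -3.0000
v = R·ω = -3.0000·-0.2500 = 0.7500

v = 0.7500, ω = -0.2500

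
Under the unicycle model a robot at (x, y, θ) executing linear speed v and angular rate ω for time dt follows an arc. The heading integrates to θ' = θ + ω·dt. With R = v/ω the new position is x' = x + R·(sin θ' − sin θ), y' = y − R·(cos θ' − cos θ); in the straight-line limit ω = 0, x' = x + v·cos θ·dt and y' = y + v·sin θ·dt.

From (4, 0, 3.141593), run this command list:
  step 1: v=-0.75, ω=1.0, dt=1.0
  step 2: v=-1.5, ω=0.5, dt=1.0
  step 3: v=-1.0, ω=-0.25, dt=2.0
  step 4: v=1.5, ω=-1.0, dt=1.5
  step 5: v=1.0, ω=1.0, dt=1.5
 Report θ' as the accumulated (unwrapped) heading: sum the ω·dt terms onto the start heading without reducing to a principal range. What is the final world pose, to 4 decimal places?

(2.4210, 2.7885, 4.1416)

step 1: θ'=4.1416 (R=-0.7500) → pose (4.6311, 0.3448, 4.1416)
step 2: θ'=4.6416 (R=-3.0000) → pose (5.0992, 1.7535, 4.6416)
step 3: θ'=4.1416 (R=4.0000) → pose (5.7233, 3.6317, 4.1416)
step 4: θ'=2.6416 (R=-1.5000) → pose (3.7419, 3.1258, 2.6416)
step 5: θ'=4.1416 (R=1.0000) → pose (2.4210, 2.7885, 4.1416)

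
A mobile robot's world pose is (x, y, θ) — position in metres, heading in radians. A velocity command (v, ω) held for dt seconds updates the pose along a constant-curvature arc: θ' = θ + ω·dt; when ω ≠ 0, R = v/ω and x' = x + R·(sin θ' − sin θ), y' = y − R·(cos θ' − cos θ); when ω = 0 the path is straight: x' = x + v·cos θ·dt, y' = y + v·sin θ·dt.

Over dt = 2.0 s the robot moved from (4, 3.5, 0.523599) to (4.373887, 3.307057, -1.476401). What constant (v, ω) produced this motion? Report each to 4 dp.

Δθ = -1.476401 − 0.523599 = -2.000000
ω = Δθ/dt = -2.000000/2.0 = -1.0000
R = Δx/(sin θ' − sin θ) = -0.2500
v = R·ω = -0.2500·-1.0000 = 0.2500

v = 0.2500, ω = -1.0000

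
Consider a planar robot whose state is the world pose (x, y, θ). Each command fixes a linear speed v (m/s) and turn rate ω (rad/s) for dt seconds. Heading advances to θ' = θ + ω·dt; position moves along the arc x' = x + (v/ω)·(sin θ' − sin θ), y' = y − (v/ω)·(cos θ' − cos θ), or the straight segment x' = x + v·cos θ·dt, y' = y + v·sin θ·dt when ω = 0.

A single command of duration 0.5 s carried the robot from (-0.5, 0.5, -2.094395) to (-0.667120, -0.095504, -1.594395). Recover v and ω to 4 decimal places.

Δθ = -1.594395 − -2.094395 = 0.500000
ω = Δθ/dt = 0.500000/0.5 = 1.0000
R = −Δy/(cos θ' − cos θ) = 1.2500
v = R·ω = 1.2500·1.0000 = 1.2500

v = 1.2500, ω = 1.0000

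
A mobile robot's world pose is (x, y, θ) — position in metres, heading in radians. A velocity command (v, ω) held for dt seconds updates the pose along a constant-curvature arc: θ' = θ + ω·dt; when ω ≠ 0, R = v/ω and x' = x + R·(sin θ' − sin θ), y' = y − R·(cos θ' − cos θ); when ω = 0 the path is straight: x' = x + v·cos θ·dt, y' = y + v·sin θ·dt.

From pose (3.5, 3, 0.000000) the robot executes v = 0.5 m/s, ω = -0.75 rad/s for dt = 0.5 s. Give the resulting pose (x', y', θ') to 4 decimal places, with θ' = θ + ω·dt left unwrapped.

θ' = 0.0000 + -0.75·0.5 = -0.3750
R = v/ω = 0.5/-0.75 = -0.6667
x' = 3.5 + -0.6667·(sin -0.3750 − sin 0.0000) = 3.7442
y' = 3 − -0.6667·(cos -0.3750 − cos 0.0000) = 2.9537

(3.7442, 2.9537, -0.3750)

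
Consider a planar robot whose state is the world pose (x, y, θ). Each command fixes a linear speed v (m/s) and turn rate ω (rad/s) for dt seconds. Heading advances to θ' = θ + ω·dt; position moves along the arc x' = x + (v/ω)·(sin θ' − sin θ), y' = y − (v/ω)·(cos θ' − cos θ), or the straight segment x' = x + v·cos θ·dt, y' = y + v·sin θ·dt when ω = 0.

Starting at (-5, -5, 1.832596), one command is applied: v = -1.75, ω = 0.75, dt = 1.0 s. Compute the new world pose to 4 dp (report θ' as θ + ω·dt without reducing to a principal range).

θ' = 1.8326 + 0.75·1.0 = 2.5826
R = v/ω = -1.75/0.75 = -2.3333
x' = -5 + -2.3333·(sin 2.5826 − sin 1.8326) = -3.9836
y' = -5 − -2.3333·(cos 2.5826 − cos 1.8326) = -6.3743

(-3.9836, -6.3743, 2.5826)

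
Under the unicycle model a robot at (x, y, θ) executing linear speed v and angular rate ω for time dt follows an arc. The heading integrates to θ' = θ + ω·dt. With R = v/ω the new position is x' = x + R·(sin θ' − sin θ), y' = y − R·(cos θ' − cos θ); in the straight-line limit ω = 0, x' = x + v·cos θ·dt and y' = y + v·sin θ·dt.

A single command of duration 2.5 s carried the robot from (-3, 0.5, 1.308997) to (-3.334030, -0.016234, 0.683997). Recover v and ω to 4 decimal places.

Δθ = 0.683997 − 1.308997 = -0.625000
ω = Δθ/dt = -0.625000/2.5 = -0.2500
R = −Δy/(cos θ' − cos θ) = 1.0000
v = R·ω = 1.0000·-0.2500 = -0.2500

v = -0.2500, ω = -0.2500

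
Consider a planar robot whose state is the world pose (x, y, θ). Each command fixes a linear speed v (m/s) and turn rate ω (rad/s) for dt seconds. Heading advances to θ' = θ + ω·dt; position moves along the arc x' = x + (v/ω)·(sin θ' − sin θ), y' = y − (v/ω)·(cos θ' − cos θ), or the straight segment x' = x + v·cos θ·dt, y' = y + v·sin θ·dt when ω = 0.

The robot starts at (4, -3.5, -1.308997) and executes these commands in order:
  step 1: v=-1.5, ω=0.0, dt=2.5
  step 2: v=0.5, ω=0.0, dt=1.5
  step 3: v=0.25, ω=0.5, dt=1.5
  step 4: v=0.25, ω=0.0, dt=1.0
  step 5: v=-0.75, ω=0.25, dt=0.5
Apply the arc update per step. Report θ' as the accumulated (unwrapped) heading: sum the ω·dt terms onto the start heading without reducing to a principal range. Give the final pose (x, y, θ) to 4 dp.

step 1: θ'=-1.3090 (straight) → pose (3.0294, 0.1222, -1.3090)
step 2: θ'=-1.3090 (straight) → pose (3.2235, -0.6022, -1.3090)
step 3: θ'=-0.5590 (R=0.5000) → pose (3.4413, -0.8967, -0.5590)
step 4: θ'=-0.5590 (straight) → pose (3.6533, -1.0293, -0.5590)
step 5: θ'=-0.4340 (R=-3.0000) → pose (3.3238, -0.8508, -0.4340)

(3.3238, -0.8508, -0.4340)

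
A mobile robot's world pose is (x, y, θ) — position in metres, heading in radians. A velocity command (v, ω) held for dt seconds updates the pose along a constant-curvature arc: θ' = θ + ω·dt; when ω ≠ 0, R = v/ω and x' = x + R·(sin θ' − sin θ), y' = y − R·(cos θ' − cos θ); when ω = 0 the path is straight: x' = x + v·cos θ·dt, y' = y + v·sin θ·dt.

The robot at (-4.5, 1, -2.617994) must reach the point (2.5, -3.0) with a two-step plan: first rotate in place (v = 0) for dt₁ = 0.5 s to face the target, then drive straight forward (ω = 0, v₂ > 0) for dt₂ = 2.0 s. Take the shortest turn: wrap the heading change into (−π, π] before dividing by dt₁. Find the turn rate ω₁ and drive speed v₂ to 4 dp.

ω₁ = 4.1977, v₂ = 4.0311

heading to target = atan2(-3−1, 2.5−-4.5) = -0.5191
Δθ = wrap(-0.5191 − -2.6180) = 2.0988; ω₁ = Δθ/dt₁ = 4.1977
distance = √((2.5−-4.5)² + (-3−1)²) = 8.0623; v₂ = distance/dt₂ = 4.0311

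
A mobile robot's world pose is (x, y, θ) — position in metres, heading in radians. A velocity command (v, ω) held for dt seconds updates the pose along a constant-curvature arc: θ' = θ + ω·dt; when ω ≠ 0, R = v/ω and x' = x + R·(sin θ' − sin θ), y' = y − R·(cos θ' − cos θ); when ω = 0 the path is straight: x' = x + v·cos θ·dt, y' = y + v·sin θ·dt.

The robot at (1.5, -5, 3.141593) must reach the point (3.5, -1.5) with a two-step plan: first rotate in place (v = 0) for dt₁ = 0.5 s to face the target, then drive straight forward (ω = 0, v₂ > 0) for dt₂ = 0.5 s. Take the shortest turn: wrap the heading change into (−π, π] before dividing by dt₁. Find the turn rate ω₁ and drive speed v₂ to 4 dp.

heading to target = atan2(-1.5−-5, 3.5−1.5) = 1.0517
Δθ = wrap(1.0517 − 3.1416) = -2.0899; ω₁ = Δθ/dt₁ = -4.1799
distance = √((3.5−1.5)² + (-1.5−-5)²) = 4.0311; v₂ = distance/dt₂ = 8.0623

ω₁ = -4.1799, v₂ = 8.0623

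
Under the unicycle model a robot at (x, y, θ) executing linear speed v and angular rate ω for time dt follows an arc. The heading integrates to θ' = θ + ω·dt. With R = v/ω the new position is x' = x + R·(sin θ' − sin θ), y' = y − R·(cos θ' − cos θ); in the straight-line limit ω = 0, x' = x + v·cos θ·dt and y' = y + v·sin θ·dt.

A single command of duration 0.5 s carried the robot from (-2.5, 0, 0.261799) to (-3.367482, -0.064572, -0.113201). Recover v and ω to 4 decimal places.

Δθ = -0.113201 − 0.261799 = -0.375000
ω = Δθ/dt = -0.375000/0.5 = -0.7500
R = Δx/(sin θ' − sin θ) = 2.3333
v = R·ω = 2.3333·-0.7500 = -1.7500

v = -1.7500, ω = -0.7500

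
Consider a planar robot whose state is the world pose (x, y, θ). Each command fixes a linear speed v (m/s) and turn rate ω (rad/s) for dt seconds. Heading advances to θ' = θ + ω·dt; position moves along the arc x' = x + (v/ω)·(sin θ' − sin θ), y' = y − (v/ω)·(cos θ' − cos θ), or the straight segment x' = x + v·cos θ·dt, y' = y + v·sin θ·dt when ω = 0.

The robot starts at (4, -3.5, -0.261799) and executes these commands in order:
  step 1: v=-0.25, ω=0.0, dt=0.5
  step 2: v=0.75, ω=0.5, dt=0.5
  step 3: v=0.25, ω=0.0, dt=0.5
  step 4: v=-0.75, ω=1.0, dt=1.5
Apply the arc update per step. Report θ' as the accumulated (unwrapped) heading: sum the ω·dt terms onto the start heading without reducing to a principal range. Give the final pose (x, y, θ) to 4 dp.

(3.6185, -4.2082, 1.4882)

step 1: θ'=-0.2618 (straight) → pose (3.8793, -3.4676, -0.2618)
step 2: θ'=-0.0118 (R=1.5000) → pose (4.2498, -3.5187, -0.0118)
step 3: θ'=-0.0118 (straight) → pose (4.3748, -3.5201, -0.0118)
step 4: θ'=1.4882 (R=-0.7500) → pose (3.6185, -4.2082, 1.4882)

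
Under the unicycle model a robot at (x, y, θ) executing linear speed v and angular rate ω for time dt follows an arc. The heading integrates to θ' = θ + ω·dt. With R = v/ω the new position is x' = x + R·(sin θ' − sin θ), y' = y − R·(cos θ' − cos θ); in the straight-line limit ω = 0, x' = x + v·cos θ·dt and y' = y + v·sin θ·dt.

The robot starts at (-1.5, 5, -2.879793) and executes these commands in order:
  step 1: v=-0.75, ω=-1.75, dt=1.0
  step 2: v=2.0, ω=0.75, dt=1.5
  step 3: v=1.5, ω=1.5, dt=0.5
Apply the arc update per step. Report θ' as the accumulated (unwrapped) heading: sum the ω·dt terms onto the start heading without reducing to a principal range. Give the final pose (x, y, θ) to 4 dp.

step 1: θ'=-4.6298 (R=0.4286) → pose (-0.9620, 4.6214, -4.6298)
step 2: θ'=-3.5048 (R=2.6667) → pose (-2.6722, 6.8941, -3.5048)
step 3: θ'=-2.7548 (R=1.0000) → pose (-3.4047, 6.8854, -2.7548)

(-3.4047, 6.8854, -2.7548)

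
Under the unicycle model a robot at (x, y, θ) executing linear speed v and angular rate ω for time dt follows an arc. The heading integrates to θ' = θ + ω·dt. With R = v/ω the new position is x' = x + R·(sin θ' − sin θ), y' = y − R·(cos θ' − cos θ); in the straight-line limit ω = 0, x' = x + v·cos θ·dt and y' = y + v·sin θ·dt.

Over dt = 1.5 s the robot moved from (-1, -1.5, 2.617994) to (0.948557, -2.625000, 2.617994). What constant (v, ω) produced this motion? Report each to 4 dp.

Δθ = 2.617994 − 2.617994 = 0.000000
ω = Δθ/dt = 0.000000/1.5 = 0.0000
ω = 0 → v = (Δx·cos θ + Δy·sin θ)/dt = -1.5000

v = -1.5000, ω = 0.0000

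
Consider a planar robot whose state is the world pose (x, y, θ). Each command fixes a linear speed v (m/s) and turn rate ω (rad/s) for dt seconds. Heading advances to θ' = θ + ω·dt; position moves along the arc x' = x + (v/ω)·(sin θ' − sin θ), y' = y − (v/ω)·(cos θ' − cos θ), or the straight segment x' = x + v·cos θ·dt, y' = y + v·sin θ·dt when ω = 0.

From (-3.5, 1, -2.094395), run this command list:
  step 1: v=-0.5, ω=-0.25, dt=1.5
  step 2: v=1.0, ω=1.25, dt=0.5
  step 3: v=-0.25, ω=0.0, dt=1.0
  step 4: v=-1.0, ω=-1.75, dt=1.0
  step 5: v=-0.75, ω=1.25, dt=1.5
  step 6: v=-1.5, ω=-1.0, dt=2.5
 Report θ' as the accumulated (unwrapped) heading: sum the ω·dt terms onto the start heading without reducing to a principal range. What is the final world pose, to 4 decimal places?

step 1: θ'=-2.4694 (R=2.0000) → pose (-3.0134, 1.5649, -2.4694)
step 2: θ'=-1.8444 (R=0.8000) → pose (-3.2854, 1.1551, -1.8444)
step 3: θ'=-1.8444 (straight) → pose (-3.2179, 1.3958, -1.8444)
step 4: θ'=-3.5944 (R=0.5714) → pose (-2.4177, 1.7552, -3.5944)
step 5: θ'=-1.7194 (R=-0.6000) → pose (-1.5618, 2.2060, -1.7194)
step 6: θ'=-4.2194 (R=1.5000) → pose (1.2430, 2.6938, -4.2194)

(1.2430, 2.6938, -4.2194)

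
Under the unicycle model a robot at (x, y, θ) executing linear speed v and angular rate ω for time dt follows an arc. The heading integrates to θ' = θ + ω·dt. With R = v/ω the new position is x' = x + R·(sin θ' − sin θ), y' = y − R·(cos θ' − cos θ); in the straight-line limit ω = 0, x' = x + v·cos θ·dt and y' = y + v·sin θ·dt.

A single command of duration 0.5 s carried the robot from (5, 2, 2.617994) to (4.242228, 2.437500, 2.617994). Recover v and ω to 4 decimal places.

v = 1.7500, ω = 0.0000

Δθ = 2.617994 − 2.617994 = 0.000000
ω = Δθ/dt = 0.000000/0.5 = 0.0000
ω = 0 → v = (Δx·cos θ + Δy·sin θ)/dt = 1.7500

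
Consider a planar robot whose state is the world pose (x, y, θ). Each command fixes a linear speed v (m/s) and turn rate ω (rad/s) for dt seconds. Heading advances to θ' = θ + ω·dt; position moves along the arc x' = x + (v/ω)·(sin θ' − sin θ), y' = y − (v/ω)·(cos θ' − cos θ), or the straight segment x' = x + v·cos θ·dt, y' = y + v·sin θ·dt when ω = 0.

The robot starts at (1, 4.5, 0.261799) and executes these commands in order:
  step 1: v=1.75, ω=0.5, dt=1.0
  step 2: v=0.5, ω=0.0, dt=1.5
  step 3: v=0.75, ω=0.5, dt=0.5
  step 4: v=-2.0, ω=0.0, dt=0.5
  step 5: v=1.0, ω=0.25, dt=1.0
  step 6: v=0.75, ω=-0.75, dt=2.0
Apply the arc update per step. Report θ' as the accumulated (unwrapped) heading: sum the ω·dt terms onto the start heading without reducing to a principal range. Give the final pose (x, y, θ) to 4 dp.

step 1: θ'=0.7618 (R=3.5000) → pose (2.5099, 5.3482, 0.7618)
step 2: θ'=0.7618 (straight) → pose (3.0526, 5.8658, 0.7618)
step 3: θ'=1.0118 (R=1.5000) → pose (3.2890, 6.1557, 1.0118)
step 4: θ'=1.0118 (straight) → pose (2.7586, 5.3079, 1.0118)
step 5: θ'=1.2618 (R=4.0000) → pose (3.1780, 6.2129, 1.2618)
step 6: θ'=-0.2382 (R=-1.0000) → pose (4.3666, 6.8805, -0.2382)

(4.3666, 6.8805, -0.2382)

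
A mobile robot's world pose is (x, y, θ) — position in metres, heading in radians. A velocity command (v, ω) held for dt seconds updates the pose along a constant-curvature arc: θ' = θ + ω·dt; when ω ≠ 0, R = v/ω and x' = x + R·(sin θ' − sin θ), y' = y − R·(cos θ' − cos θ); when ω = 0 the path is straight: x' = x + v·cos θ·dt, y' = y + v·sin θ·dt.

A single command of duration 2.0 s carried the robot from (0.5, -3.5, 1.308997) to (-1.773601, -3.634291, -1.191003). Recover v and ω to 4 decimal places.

v = -1.5000, ω = -1.2500

Δθ = -1.191003 − 1.308997 = -2.500000
ω = Δθ/dt = -2.500000/2.0 = -1.2500
R = Δx/(sin θ' − sin θ) = 1.2000
v = R·ω = 1.2000·-1.2500 = -1.5000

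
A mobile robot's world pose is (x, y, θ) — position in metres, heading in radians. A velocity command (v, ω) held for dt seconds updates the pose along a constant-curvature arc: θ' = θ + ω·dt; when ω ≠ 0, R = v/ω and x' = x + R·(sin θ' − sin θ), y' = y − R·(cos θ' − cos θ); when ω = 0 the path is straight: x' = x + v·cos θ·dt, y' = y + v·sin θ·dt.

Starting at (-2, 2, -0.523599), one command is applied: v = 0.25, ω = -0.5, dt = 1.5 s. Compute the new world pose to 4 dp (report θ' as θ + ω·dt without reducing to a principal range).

(-1.7719, 1.7134, -1.2736)

θ' = -0.5236 + -0.5·1.5 = -1.2736
R = v/ω = 0.25/-0.5 = -0.5000
x' = -2 + -0.5000·(sin -1.2736 − sin -0.5236) = -1.7719
y' = 2 − -0.5000·(cos -1.2736 − cos -0.5236) = 1.7134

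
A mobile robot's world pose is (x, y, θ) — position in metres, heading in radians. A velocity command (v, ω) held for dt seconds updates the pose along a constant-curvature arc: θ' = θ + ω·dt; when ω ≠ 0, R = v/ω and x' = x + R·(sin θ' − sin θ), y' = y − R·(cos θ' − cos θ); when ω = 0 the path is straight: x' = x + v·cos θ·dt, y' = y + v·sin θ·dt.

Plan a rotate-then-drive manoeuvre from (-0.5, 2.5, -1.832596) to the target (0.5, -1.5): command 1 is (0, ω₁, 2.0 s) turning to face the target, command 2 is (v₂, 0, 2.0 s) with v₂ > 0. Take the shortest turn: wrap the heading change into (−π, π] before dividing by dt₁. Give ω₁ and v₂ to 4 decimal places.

heading to target = atan2(-1.5−2.5, 0.5−-0.5) = -1.3258
Δθ = wrap(-1.3258 − -1.8326) = 0.5068; ω₁ = Δθ/dt₁ = 0.2534
distance = √((0.5−-0.5)² + (-1.5−2.5)²) = 4.1231; v₂ = distance/dt₂ = 2.0616

ω₁ = 0.2534, v₂ = 2.0616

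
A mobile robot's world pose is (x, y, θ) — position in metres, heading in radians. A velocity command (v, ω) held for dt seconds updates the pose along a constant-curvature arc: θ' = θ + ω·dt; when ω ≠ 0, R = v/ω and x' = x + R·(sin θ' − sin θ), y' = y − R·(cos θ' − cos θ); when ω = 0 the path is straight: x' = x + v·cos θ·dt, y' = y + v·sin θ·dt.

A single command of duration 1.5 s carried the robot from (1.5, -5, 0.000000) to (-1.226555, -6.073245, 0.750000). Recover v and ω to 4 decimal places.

v = -2.0000, ω = 0.5000

Δθ = 0.750000 − 0.000000 = 0.750000
ω = Δθ/dt = 0.750000/1.5 = 0.5000
R = Δx/(sin θ' − sin θ) = -4.0000
v = R·ω = -4.0000·0.5000 = -2.0000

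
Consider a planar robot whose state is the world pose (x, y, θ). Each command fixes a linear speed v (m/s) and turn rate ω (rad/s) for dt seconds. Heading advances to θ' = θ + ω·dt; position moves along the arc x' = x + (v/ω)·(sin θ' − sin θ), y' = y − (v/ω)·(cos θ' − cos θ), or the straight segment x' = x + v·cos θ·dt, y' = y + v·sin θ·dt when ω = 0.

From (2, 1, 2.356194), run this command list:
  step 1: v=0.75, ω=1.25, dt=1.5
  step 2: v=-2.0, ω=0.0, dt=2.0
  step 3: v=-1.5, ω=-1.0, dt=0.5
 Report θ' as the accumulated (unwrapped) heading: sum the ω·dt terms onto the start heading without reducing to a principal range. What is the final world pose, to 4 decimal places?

(3.3908, 4.9517, 3.7312)

step 1: θ'=4.2312 (R=0.6000) → pose (1.0439, 0.8534, 4.2312)
step 2: θ'=4.2312 (straight) → pose (2.8952, 4.3992, 4.2312)
step 3: θ'=3.7312 (R=1.5000) → pose (3.3908, 4.9517, 3.7312)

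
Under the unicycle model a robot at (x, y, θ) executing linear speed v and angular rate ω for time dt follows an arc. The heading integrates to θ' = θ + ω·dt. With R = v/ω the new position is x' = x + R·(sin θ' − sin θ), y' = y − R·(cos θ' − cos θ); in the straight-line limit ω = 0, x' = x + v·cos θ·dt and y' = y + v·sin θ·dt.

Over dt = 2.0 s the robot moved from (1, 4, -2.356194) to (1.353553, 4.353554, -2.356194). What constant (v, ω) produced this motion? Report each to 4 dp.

Δθ = -2.356194 − -2.356194 = 0.000000
ω = Δθ/dt = 0.000000/2.0 = 0.0000
ω = 0 → v = (Δx·cos θ + Δy·sin θ)/dt = -0.2500

v = -0.2500, ω = 0.0000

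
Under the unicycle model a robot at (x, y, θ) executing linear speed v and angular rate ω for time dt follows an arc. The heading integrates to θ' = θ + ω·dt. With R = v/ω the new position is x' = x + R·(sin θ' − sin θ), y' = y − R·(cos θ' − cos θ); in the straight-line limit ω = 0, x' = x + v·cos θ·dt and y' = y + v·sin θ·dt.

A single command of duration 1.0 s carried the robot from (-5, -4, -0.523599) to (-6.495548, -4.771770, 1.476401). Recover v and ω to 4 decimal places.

v = -2.0000, ω = 2.0000

Δθ = 1.476401 − -0.523599 = 2.000000
ω = Δθ/dt = 2.000000/1.0 = 2.0000
R = Δx/(sin θ' − sin θ) = -1.0000
v = R·ω = -1.0000·2.0000 = -2.0000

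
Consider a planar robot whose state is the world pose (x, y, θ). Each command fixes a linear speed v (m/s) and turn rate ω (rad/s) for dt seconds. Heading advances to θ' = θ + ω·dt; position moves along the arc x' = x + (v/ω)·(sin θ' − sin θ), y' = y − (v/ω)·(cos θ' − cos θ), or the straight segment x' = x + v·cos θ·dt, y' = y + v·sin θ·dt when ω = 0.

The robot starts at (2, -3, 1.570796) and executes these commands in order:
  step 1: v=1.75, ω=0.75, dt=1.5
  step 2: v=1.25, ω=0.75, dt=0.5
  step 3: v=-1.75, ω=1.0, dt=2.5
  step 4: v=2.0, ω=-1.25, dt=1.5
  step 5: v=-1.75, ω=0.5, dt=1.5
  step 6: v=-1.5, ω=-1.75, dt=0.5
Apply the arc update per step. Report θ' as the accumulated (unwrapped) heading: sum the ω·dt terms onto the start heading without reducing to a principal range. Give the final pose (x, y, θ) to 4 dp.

step 1: θ'=2.6958 (R=2.3333) → pose (0.6727, -0.8947, 2.6958)
step 2: θ'=3.0708 (R=1.6667) → pose (0.0720, -0.7360, 3.0708)
step 3: θ'=5.5708 (R=-1.7500) → pose (1.3397, 2.3340, 5.5708)
step 4: θ'=3.6958 (R=-1.6000) → pose (1.1359, -0.2374, 3.6958)
step 5: θ'=4.4458 (R=-3.5000) → pose (2.6703, 1.8167, 4.4458)
step 6: θ'=3.5708 (R=0.8571) → pose (3.1405, 2.3703, 3.5708)

(3.1405, 2.3703, 3.5708)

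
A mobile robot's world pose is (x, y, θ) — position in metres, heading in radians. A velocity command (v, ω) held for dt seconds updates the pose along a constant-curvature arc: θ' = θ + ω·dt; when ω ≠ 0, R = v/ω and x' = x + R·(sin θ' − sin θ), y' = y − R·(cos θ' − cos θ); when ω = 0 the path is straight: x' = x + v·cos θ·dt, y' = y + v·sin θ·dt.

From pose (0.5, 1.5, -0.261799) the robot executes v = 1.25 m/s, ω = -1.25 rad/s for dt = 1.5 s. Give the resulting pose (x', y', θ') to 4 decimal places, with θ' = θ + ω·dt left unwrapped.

θ' = -0.2618 + -1.25·1.5 = -2.1368
R = v/ω = 1.25/-1.25 = -1.0000
x' = 0.5 + -1.0000·(sin -2.1368 − sin -0.2618) = 1.0852
y' = 1.5 − -1.0000·(cos -2.1368 − cos -0.2618) = -0.0022

(1.0852, -0.0022, -2.1368)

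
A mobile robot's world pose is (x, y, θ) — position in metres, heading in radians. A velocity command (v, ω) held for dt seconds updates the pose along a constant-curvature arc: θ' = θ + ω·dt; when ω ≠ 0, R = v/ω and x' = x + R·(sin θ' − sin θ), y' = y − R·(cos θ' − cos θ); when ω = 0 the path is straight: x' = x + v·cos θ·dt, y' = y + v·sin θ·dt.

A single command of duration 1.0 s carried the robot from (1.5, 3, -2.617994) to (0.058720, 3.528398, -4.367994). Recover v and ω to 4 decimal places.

Δθ = -4.367994 − -2.617994 = -1.750000
ω = Δθ/dt = -1.750000/1.0 = -1.7500
R = Δx/(sin θ' − sin θ) = -1.0000
v = R·ω = -1.0000·-1.7500 = 1.7500

v = 1.7500, ω = -1.7500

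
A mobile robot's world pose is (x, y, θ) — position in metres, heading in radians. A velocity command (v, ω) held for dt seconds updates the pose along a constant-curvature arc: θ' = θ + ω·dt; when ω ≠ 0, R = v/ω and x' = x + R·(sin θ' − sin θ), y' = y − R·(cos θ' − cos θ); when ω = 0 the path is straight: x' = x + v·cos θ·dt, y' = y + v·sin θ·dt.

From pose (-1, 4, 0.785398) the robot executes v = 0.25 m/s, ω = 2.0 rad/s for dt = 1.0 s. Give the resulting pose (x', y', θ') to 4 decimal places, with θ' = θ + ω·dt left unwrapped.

(-1.0448, 4.2055, 2.7854)

θ' = 0.7854 + 2.0·1.0 = 2.7854
R = v/ω = 0.25/2.0 = 0.1250
x' = -1 + 0.1250·(sin 2.7854 − sin 0.7854) = -1.0448
y' = 4 − 0.1250·(cos 2.7854 − cos 0.7854) = 4.2055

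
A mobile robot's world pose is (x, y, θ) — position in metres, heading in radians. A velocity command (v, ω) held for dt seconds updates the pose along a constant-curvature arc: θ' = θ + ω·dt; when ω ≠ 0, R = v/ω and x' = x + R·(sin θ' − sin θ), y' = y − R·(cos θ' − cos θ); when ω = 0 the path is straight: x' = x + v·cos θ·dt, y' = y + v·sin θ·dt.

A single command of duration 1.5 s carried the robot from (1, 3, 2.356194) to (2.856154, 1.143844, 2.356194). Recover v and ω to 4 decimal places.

v = -1.7500, ω = 0.0000

Δθ = 2.356194 − 2.356194 = 0.000000
ω = Δθ/dt = 0.000000/1.5 = 0.0000
ω = 0 → v = (Δx·cos θ + Δy·sin θ)/dt = -1.7500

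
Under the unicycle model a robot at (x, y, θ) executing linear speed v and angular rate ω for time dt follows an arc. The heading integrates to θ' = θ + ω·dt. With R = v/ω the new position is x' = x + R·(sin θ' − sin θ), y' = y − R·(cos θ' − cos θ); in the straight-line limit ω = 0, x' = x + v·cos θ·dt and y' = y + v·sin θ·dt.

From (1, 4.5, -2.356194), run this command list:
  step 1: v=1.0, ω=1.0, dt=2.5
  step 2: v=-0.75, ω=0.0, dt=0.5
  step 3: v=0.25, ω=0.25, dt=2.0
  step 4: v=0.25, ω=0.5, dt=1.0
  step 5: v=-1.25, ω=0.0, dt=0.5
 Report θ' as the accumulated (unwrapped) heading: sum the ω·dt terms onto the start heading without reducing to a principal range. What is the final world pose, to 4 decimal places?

(1.8324, 2.5633, 1.1438)

step 1: θ'=0.1438 (R=1.0000) → pose (1.8504, 2.8032, 0.1438)
step 2: θ'=0.1438 (straight) → pose (1.4793, 2.7495, 0.1438)
step 3: θ'=0.6438 (R=1.0000) → pose (1.9362, 2.9393, 0.6438)
step 4: θ'=1.1438 (R=0.5000) → pose (2.0912, 3.1322, 1.1438)
step 5: θ'=1.1438 (straight) → pose (1.8324, 2.5633, 1.1438)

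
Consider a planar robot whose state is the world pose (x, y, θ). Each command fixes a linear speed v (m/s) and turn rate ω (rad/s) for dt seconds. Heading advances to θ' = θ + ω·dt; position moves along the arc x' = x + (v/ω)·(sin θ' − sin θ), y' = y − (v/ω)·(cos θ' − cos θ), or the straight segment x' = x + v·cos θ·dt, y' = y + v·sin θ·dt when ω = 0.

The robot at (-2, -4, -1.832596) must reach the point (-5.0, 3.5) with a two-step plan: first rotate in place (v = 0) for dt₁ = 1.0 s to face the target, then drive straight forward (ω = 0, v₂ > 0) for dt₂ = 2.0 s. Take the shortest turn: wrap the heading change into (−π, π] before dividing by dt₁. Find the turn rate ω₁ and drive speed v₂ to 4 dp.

heading to target = atan2(3.5−-4, -5−-2) = 1.9513
Δθ = wrap(1.9513 − -1.8326) = -2.4993; ω₁ = Δθ/dt₁ = -2.4993
distance = √((-5−-2)² + (3.5−-4)²) = 8.0777; v₂ = distance/dt₂ = 4.0389

ω₁ = -2.4993, v₂ = 4.0389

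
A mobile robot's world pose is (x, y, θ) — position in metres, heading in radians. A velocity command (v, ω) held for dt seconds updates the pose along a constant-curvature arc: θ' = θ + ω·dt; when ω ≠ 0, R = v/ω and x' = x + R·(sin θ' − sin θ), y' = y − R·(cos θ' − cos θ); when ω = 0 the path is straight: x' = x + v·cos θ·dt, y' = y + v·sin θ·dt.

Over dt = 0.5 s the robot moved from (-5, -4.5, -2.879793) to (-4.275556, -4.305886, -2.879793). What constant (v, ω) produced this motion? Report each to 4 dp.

Δθ = -2.879793 − -2.879793 = 0.000000
ω = Δθ/dt = 0.000000/0.5 = 0.0000
ω = 0 → v = (Δx·cos θ + Δy·sin θ)/dt = -1.5000

v = -1.5000, ω = 0.0000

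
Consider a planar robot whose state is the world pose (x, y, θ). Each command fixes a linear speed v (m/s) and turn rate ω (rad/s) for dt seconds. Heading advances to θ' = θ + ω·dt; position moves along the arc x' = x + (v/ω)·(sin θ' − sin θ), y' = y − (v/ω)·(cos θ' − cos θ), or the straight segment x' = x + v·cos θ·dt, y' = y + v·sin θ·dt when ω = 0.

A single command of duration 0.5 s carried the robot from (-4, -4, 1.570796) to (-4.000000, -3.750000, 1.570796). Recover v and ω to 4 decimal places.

Δθ = 1.570796 − 1.570796 = 0.000000
ω = Δθ/dt = 0.000000/0.5 = 0.0000
ω = 0 → v = (Δx·cos θ + Δy·sin θ)/dt = 0.5000

v = 0.5000, ω = 0.0000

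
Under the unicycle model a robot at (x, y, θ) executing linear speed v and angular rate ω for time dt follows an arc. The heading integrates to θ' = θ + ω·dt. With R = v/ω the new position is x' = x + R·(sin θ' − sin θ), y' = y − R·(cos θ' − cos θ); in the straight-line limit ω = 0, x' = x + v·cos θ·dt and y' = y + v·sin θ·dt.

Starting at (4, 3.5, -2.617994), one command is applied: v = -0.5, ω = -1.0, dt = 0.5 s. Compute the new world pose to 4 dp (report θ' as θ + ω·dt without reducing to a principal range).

θ' = -2.6180 + -1.0·0.5 = -3.1180
R = v/ω = -0.5/-1.0 = 0.5000
x' = 4 + 0.5000·(sin -3.1180 − sin -2.6180) = 4.2382
y' = 3.5 − 0.5000·(cos -3.1180 − cos -2.6180) = 3.5668

(4.2382, 3.5668, -3.1180)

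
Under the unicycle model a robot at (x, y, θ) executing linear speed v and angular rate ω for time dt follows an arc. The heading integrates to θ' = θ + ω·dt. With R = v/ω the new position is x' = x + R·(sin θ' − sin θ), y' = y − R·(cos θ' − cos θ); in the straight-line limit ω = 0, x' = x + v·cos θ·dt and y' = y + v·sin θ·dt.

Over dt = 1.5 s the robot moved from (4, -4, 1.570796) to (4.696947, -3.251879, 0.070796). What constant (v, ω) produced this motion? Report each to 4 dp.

v = 0.7500, ω = -1.0000

Δθ = 0.070796 − 1.570796 = -1.500000
ω = Δθ/dt = -1.500000/1.5 = -1.0000
R = −Δy/(cos θ' − cos θ) = -0.7500
v = R·ω = -0.7500·-1.0000 = 0.7500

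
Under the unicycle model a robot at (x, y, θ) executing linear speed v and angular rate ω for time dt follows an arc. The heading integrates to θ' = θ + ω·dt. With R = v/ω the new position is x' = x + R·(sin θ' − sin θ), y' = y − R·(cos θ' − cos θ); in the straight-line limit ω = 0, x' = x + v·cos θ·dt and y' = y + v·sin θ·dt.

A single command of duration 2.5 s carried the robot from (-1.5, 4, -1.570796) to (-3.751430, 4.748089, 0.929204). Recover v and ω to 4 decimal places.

Δθ = 0.929204 − -1.570796 = 2.500000
ω = Δθ/dt = 2.500000/2.5 = 1.0000
R = Δx/(sin θ' − sin θ) = -1.2500
v = R·ω = -1.2500·1.0000 = -1.2500

v = -1.2500, ω = 1.0000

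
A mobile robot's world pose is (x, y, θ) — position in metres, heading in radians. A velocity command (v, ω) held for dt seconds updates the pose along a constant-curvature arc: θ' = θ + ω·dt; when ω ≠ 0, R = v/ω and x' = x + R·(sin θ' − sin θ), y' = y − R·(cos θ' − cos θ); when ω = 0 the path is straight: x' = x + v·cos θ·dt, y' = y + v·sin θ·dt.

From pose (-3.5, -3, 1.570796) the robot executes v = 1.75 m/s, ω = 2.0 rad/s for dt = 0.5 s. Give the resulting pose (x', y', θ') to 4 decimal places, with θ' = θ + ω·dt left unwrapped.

(-3.9022, -2.2637, 2.5708)

θ' = 1.5708 + 2.0·0.5 = 2.5708
R = v/ω = 1.75/2.0 = 0.8750
x' = -3.5 + 0.8750·(sin 2.5708 − sin 1.5708) = -3.9022
y' = -3 − 0.8750·(cos 2.5708 − cos 1.5708) = -2.2637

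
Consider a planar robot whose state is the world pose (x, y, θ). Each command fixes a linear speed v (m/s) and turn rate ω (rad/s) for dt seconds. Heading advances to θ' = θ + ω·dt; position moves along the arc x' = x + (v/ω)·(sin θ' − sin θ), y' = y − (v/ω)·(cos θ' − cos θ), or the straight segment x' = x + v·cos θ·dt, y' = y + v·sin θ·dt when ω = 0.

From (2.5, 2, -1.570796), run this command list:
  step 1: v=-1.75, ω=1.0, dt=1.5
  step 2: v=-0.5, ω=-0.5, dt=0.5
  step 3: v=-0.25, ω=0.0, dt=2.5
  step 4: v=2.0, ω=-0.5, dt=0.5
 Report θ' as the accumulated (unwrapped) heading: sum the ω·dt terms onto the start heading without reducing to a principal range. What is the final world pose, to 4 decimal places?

(0.9360, 3.5611, -0.5708)

step 1: θ'=-0.0708 (R=-1.7500) → pose (0.8738, 3.7456, -0.0708)
step 2: θ'=-0.3208 (R=1.0000) → pose (0.6292, 3.7941, -0.3208)
step 3: θ'=-0.3208 (straight) → pose (0.0361, 3.9912, -0.3208)
step 4: θ'=-0.5708 (R=-4.0000) → pose (0.9360, 3.5611, -0.5708)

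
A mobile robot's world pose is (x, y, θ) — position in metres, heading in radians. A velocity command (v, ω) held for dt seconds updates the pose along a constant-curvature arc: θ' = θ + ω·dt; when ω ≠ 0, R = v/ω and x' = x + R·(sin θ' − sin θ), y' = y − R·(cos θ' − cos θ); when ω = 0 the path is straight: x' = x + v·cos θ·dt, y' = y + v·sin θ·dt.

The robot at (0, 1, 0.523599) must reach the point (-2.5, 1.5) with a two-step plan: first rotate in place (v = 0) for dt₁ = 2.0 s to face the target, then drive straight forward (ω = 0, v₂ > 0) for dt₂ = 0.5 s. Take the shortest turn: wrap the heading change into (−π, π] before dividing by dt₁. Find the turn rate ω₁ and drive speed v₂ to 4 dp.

ω₁ = 1.2103, v₂ = 5.0990

heading to target = atan2(1.5−1, -2.5−0) = 2.9442
Δθ = wrap(2.9442 − 0.5236) = 2.4206; ω₁ = Δθ/dt₁ = 1.2103
distance = √((-2.5−0)² + (1.5−1)²) = 2.5495; v₂ = distance/dt₂ = 5.0990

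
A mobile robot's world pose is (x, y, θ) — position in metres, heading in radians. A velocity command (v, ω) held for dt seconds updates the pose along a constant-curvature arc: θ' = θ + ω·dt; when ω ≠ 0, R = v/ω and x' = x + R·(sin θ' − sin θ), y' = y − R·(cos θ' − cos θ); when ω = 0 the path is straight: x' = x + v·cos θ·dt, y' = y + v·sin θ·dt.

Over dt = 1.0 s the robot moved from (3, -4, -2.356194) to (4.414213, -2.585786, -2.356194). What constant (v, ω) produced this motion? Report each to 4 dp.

v = -2.0000, ω = 0.0000

Δθ = -2.356194 − -2.356194 = 0.000000
ω = Δθ/dt = 0.000000/1.0 = 0.0000
ω = 0 → v = (Δx·cos θ + Δy·sin θ)/dt = -2.0000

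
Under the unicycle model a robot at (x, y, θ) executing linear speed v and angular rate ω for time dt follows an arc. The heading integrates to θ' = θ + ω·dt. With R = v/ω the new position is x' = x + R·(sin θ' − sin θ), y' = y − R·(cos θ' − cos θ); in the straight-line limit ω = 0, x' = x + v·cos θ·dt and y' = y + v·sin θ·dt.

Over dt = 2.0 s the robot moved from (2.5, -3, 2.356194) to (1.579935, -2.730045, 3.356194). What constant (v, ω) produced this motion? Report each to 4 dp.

Δθ = 3.356194 − 2.356194 = 1.000000
ω = Δθ/dt = 1.000000/2.0 = 0.5000
R = Δx/(sin θ' − sin θ) = 1.0000
v = R·ω = 1.0000·0.5000 = 0.5000

v = 0.5000, ω = 0.5000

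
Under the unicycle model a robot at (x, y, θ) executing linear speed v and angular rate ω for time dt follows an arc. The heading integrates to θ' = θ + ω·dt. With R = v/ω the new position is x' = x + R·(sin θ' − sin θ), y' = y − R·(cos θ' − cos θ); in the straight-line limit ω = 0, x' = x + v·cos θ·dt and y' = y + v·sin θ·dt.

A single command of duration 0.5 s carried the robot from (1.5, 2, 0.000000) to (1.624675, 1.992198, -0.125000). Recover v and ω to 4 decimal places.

Δθ = -0.125000 − 0.000000 = -0.125000
ω = Δθ/dt = -0.125000/0.5 = -0.2500
R = Δx/(sin θ' − sin θ) = -1.0000
v = R·ω = -1.0000·-0.2500 = 0.2500

v = 0.2500, ω = -0.2500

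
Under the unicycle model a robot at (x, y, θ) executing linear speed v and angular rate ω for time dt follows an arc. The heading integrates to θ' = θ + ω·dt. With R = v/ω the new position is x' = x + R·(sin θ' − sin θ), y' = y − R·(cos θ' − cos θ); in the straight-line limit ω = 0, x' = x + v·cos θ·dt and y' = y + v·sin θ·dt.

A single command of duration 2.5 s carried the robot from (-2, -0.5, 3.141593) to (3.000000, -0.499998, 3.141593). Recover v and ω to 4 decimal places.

v = -2.0000, ω = 0.0000

Δθ = 3.141593 − 3.141593 = 0.000000
ω = Δθ/dt = 0.000000/2.5 = 0.0000
ω = 0 → v = (Δx·cos θ + Δy·sin θ)/dt = -2.0000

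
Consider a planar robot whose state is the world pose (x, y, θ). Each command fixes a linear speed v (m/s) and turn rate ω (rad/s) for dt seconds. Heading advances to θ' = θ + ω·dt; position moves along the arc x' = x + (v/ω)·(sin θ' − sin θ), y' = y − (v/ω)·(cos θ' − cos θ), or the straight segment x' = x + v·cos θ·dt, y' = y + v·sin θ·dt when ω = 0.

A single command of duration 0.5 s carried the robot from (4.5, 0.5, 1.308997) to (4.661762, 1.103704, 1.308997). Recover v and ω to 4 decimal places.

Δθ = 1.308997 − 1.308997 = 0.000000
ω = Δθ/dt = 0.000000/0.5 = 0.0000
ω = 0 → v = (Δx·cos θ + Δy·sin θ)/dt = 1.2500

v = 1.2500, ω = 0.0000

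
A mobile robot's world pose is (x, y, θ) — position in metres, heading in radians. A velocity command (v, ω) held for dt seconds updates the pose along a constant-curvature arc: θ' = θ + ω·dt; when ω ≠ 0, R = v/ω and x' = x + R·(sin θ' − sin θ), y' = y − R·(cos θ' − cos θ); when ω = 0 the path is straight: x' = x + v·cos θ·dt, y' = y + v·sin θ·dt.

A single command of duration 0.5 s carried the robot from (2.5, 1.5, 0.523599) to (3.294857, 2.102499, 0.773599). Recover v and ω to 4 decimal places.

Δθ = 0.773599 − 0.523599 = 0.250000
ω = Δθ/dt = 0.250000/0.5 = 0.5000
R = Δx/(sin θ' − sin θ) = 4.0000
v = R·ω = 4.0000·0.5000 = 2.0000

v = 2.0000, ω = 0.5000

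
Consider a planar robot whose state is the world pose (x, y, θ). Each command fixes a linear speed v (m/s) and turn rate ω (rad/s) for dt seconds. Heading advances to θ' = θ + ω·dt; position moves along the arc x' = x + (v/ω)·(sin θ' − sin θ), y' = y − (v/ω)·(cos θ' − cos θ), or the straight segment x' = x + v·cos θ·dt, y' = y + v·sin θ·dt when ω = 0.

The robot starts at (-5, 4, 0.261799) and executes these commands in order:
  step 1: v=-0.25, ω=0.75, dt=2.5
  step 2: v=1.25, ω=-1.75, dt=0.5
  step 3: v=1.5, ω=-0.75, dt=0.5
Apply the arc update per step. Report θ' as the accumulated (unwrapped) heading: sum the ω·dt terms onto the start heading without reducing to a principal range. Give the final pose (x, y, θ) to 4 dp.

(-4.9175, 4.7551, 0.8868)

step 1: θ'=2.1368 (R=-0.3333) → pose (-5.1951, 3.4993, 2.1368)
step 2: θ'=1.2618 (R=-0.7143) → pose (-5.2726, 4.0995, 1.2618)
step 3: θ'=0.8868 (R=-2.0000) → pose (-4.9175, 4.7551, 0.8868)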